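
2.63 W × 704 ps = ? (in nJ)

2.63 × 704e-12 = 1851.52e-12 J

1.85152 nJ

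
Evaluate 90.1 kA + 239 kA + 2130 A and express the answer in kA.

331.23 kA

In kA:
  90.1 kA → 90.1
  239 kA → 239
  2130 A = 2130 × 10^-3 kA = 2.13
Sum: 90.1 + 239 + 2.13 = 331.23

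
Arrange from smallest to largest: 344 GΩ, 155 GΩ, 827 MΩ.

827 MΩ < 155 GΩ < 344 GΩ

344 GΩ = 344000000000 Ω
155 GΩ = 155000000000 Ω
827 MΩ = 827000000 Ω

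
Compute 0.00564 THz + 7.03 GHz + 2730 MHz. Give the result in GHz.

15.4 GHz

In GHz:
  0.00564 THz = 0.00564e3 GHz = 5.64
  7.03 GHz → 7.03
  2730 MHz = 2730e-3 GHz = 2.73
Sum: 5.64 + 7.03 + 2.73 = 15.4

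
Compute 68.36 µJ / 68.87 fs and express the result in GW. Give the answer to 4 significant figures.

(68.36e-6) / (68.87e-15) = 0.992595e9 W

0.9926 GW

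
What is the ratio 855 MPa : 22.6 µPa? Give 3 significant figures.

37800000000000

(855 × 10^6) / (22.6 × 10^-6) = 37.83 × 10^12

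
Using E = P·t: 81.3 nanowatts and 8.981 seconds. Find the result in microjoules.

81.3e-9 × 8.981 = 730.1553e-9 J

0.7301553 microjoules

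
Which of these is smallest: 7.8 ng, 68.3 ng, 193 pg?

7.8 ng = 0.0000000078 g
68.3 ng = 0.0000000683 g
193 pg = 0.000000000193 g

193 pg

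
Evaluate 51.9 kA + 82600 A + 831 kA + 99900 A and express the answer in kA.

1065.4 kA

In kA:
  51.9 kA → 51.9
  82600 A = 82600e-3 kA = 82.6
  831 kA → 831
  99900 A = 99900e-3 kA = 99.9
Sum: 51.9 + 82.6 + 831 + 99.9 = 1065.4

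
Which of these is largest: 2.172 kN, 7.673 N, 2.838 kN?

2.838 kN

2.172 kN = 2172 N
7.673 N = 7.673 N
2.838 kN = 2838 N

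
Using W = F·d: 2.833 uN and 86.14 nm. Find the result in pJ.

2.833 × 10^-6 × 86.14 × 10^-9 = 244.03462 × 10^-15 J

0.24403462 pJ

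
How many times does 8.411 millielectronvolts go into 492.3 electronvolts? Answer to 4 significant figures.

58530

(492.3) / (8.411 × 10^-3) = 58.53 × 10^3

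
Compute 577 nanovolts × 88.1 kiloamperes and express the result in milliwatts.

577 × 10^-9 × 88.1 × 10^3 = 50833.7 × 10^-6 W

50.8337 milliwatts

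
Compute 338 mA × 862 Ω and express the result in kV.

0.291356 kV

338e-3 × 862 = 291356e-3 V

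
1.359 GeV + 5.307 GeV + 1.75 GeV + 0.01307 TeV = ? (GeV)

In GeV:
  1.359 GeV → 1.359
  5.307 GeV → 5.307
  1.75 GeV → 1.75
  0.01307 TeV = 0.01307 × 10^3 GeV = 13.07
Sum: 1.359 + 5.307 + 1.75 + 13.07 = 21.486

21.486 GeV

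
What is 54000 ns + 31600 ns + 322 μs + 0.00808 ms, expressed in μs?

415.68 μs

In μs:
  54000 ns = 54000 × 10⁻³ μs = 54
  31600 ns = 31600 × 10⁻³ μs = 31.6
  322 μs → 322
  0.00808 ms = 0.00808 × 10³ μs = 8.08
Sum: 54 + 31.6 + 322 + 8.08 = 415.68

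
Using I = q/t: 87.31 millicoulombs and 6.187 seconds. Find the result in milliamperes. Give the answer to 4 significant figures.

(87.31e-3) / (6.187) = 14.1118e-3 A

14.11 milliamperes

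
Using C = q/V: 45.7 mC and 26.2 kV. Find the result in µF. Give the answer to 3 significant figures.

(45.7 × 10^-3) / (26.2 × 10^3) = 1.7443 × 10^-6 F

1.74 µF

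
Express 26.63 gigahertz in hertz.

giga = 10⁹, (no prefix) = 10⁰; factor is 10⁹.
26.63 × 10⁹ = 26630000000

26630000000 hertz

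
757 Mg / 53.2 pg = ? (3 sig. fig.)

14200000000000000000

(757 × 10^6) / (53.2 × 10^-12) = 14.23 × 10^18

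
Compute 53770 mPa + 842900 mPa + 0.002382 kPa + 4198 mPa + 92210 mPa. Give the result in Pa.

995.46 Pa

In Pa:
  53770 mPa = 53770 × 10^-3 Pa = 53.77
  842900 mPa = 842900 × 10^-3 Pa = 842.9
  0.002382 kPa = 0.002382 × 10^3 Pa = 2.382
  4198 mPa = 4198 × 10^-3 Pa = 4.198
  92210 mPa = 92210 × 10^-3 Pa = 92.21
Sum: 53.77 + 842.9 + 2.382 + 4.198 + 92.21 = 995.46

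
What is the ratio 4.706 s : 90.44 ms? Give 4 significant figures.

(4.706) / (90.44 × 10⁻³) = 0.052034 × 10³

52.03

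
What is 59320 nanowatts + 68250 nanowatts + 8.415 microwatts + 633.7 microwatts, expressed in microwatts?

In microwatts:
  59320 nanowatts = 59320 × 10^-3 microwatts = 59.32
  68250 nanowatts = 68250 × 10^-3 microwatts = 68.25
  8.415 microwatts → 8.415
  633.7 microwatts → 633.7
Sum: 59.32 + 68.25 + 8.415 + 633.7 = 769.685

769.685 microwatts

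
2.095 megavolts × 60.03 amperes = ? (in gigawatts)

2.095 × 10⁶ × 60.03 = 125.76285 × 10⁶ W

0.12576285 gigawatts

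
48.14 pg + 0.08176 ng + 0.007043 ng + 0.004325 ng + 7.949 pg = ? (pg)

In pg:
  48.14 pg → 48.14
  0.08176 ng = 0.08176 × 10^3 pg = 81.76
  0.007043 ng = 0.007043 × 10^3 pg = 7.043
  0.004325 ng = 0.004325 × 10^3 pg = 4.325
  7.949 pg → 7.949
Sum: 48.14 + 81.76 + 7.043 + 4.325 + 7.949 = 149.217

149.217 pg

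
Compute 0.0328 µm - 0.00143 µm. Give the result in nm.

In nm:
  0.0328 µm = 0.0328 × 10³ nm = 32.8
  0.00143 µm = 0.00143 × 10³ nm = 1.43
Difference: 32.8 - 1.43 = 31.37

31.37 nm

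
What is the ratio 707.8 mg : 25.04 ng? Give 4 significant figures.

(707.8e-3) / (25.04e-9) = 28.267e6

28270000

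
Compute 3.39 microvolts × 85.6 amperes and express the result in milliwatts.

0.290184 milliwatts

3.39 × 10⁻⁶ × 85.6 = 290.184 × 10⁻⁶ W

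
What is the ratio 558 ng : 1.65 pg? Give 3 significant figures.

338000

(558 × 10⁻⁹) / (1.65 × 10⁻¹²) = 338.2 × 10³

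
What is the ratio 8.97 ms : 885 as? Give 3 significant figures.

(8.97e-3) / (885e-18) = 0.01014e15

10100000000000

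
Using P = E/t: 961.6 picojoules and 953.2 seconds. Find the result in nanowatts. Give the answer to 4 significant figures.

(961.6 × 10^-12) / (953.2) = 1.00881 × 10^-12 W

0.001009 nanowatts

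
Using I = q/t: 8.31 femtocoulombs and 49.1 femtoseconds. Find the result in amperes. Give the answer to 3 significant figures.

(8.31 × 10⁻¹⁵) / (49.1 × 10⁻¹⁵) = 0.16925 A

0.169 amperes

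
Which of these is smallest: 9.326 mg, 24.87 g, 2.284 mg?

9.326 mg = 0.009326 g
24.87 g = 24.87 g
2.284 mg = 0.002284 g

2.284 mg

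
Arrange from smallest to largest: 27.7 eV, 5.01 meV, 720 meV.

5.01 meV < 720 meV < 27.7 eV

27.7 eV = 27.7 eV
5.01 meV = 0.00501 eV
720 meV = 0.72 eV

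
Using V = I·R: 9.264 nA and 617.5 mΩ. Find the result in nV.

9.264 × 10⁻⁹ × 617.5 × 10⁻³ = 5720.52 × 10⁻¹² V

5.72052 nV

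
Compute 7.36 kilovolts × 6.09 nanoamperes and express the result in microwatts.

7.36 × 10^3 × 6.09 × 10^-9 = 44.8224 × 10^-6 W

44.8224 microwatts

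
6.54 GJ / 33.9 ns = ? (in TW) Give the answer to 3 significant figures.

(6.54e9) / (33.9e-9) = 0.19292e18 W

193000 TW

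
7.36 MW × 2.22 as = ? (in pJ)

16.3392 pJ

7.36e6 × 2.22e-18 = 16.3392e-12 J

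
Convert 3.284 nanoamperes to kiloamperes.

nano = 10^-9, kilo = 10^3; factor is 10^-12.
3.284 × 10^-12 = 0.000000000003284

0.000000000003284 kiloamperes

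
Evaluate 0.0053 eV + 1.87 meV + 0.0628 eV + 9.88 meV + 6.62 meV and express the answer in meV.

In meV:
  0.0053 eV = 0.0053 × 10³ meV = 5.3
  1.87 meV → 1.87
  0.0628 eV = 0.0628 × 10³ meV = 62.8
  9.88 meV → 9.88
  6.62 meV → 6.62
Sum: 5.3 + 1.87 + 62.8 + 9.88 + 6.62 = 86.47

86.47 meV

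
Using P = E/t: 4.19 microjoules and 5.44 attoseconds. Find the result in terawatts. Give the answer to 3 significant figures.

0.770 terawatts

(4.19 × 10⁻⁶) / (5.44 × 10⁻¹⁸) = 0.77022 × 10¹² W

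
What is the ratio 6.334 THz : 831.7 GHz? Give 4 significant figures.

(6.334 × 10¹²) / (831.7 × 10⁹) = 0.0076157 × 10³

7.616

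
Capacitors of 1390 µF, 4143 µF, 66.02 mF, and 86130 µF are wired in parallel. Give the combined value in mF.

157.683 mF

In mF:
  1390 µF = 1390 × 10^-3 mF = 1.39
  4143 µF = 4143 × 10^-3 mF = 4.143
  66.02 mF → 66.02
  86130 µF = 86130 × 10^-3 mF = 86.13
Sum: 1.39 + 4.143 + 66.02 + 86.13 = 157.683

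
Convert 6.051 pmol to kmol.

0.000000000000006051 kmol

pico = 1e-12, kilo = 1e3; factor is 1e-15.
6.051 × 1e-15 = 0.000000000000006051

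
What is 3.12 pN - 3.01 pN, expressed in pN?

In pN:
  3.12 pN → 3.12
  3.01 pN → 3.01
Difference: 3.12 - 3.01 = 0.11

0.11 pN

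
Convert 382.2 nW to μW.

nano = 1e-9, micro = 1e-6; factor is 1e-3.
382.2 × 1e-3 = 0.3822

0.3822 μW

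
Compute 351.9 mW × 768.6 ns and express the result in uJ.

0.27047034 uJ

351.9 × 10^-3 × 768.6 × 10^-9 = 270470.34 × 10^-12 J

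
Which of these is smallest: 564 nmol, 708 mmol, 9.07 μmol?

564 nmol

564 nmol = 0.000000564 mol
708 mmol = 0.708 mol
9.07 μmol = 0.00000907 mol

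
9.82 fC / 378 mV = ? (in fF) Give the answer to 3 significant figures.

(9.82 × 10⁻¹⁵) / (378 × 10⁻³) = 0.025979 × 10⁻¹² F

26.0 fF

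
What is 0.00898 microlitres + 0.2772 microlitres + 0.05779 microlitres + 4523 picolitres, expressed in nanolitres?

348.493 nanolitres

In nanolitres:
  0.00898 microlitres = 0.00898e3 nanolitres = 8.98
  0.2772 microlitres = 0.2772e3 nanolitres = 277.2
  0.05779 microlitres = 0.05779e3 nanolitres = 57.79
  4523 picolitres = 4523e-3 nanolitres = 4.523
Sum: 8.98 + 277.2 + 57.79 + 4.523 = 348.493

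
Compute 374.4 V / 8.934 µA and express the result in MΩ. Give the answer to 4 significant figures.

(374.4) / (8.934 × 10^-6) = 41.9073 × 10^6 Ω

41.91 MΩ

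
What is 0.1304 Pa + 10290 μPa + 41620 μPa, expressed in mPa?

182.31 mPa

In mPa:
  0.1304 Pa = 0.1304e3 mPa = 130.4
  10290 μPa = 10290e-3 mPa = 10.29
  41620 μPa = 41620e-3 mPa = 41.62
Sum: 130.4 + 10.29 + 41.62 = 182.31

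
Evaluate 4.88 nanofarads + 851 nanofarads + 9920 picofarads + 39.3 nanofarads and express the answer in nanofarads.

905.1 nanofarads

In nanofarads:
  4.88 nanofarads → 4.88
  851 nanofarads → 851
  9920 picofarads = 9920e-3 nanofarads = 9.92
  39.3 nanofarads → 39.3
Sum: 4.88 + 851 + 9.92 + 39.3 = 905.1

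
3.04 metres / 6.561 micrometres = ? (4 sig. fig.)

463300

(3.04) / (6.561 × 10^-6) = 0.46334 × 10^6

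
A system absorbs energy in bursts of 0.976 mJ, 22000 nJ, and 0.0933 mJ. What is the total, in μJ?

In μJ:
  0.976 mJ = 0.976e3 μJ = 976
  22000 nJ = 22000e-3 μJ = 22
  0.0933 mJ = 0.0933e3 μJ = 93.3
Sum: 976 + 22 + 93.3 = 1091.3

1091.3 μJ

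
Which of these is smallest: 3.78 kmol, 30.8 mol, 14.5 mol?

3.78 kmol = 3780 mol
30.8 mol = 30.8 mol
14.5 mol = 14.5 mol

14.5 mol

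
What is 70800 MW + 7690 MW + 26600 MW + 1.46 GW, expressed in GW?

In GW:
  70800 MW = 70800 × 10⁻³ GW = 70.8
  7690 MW = 7690 × 10⁻³ GW = 7.69
  26600 MW = 26600 × 10⁻³ GW = 26.6
  1.46 GW → 1.46
Sum: 70.8 + 7.69 + 26.6 + 1.46 = 106.55

106.55 GW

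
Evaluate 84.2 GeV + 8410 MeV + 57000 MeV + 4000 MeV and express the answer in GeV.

153.61 GeV

In GeV:
  84.2 GeV → 84.2
  8410 MeV = 8410 × 10⁻³ GeV = 8.41
  57000 MeV = 57000 × 10⁻³ GeV = 57
  4000 MeV = 4000 × 10⁻³ GeV = 4
Sum: 84.2 + 8.41 + 57 + 4 = 153.61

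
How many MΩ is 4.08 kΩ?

kilo = 1e3, mega = 1e6; factor is 1e-3.
4.08 × 1e-3 = 0.00408

0.00408 MΩ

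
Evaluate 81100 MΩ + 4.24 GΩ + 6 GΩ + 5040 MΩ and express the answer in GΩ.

In GΩ:
  81100 MΩ = 81100 × 10^-3 GΩ = 81.1
  4.24 GΩ → 4.24
  6 GΩ → 6
  5040 MΩ = 5040 × 10^-3 GΩ = 5.04
Sum: 81.1 + 4.24 + 6 + 5.04 = 96.38

96.38 GΩ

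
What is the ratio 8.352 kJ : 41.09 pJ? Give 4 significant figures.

(8.352 × 10³) / (41.09 × 10⁻¹²) = 0.20326 × 10¹⁵

203300000000000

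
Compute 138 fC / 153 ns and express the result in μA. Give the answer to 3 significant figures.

0.902 μA

(138 × 10⁻¹⁵) / (153 × 10⁻⁹) = 0.90196 × 10⁻⁶ A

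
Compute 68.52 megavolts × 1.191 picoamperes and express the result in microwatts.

68.52 × 10^6 × 1.191 × 10^-12 = 81.60732 × 10^-6 W

81.60732 microwatts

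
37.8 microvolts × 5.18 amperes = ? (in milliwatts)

0.195804 milliwatts

37.8 × 10^-6 × 5.18 = 195.804 × 10^-6 W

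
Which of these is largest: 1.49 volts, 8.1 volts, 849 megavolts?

849 megavolts

1.49 volts = 1.49 volts
8.1 volts = 8.1 volts
849 megavolts = 849000000 volts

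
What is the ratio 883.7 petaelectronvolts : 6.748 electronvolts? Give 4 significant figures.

131000000000000000

(883.7 × 10^15) / (6.748) = 130.96 × 10^15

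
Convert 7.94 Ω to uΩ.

7940000 uΩ

(no prefix) = 10^0, micro = 10^-6; factor is 10^6.
7.94 × 10^6 = 7940000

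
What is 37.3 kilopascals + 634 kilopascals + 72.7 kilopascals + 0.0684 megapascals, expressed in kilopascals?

In kilopascals:
  37.3 kilopascals → 37.3
  634 kilopascals → 634
  72.7 kilopascals → 72.7
  0.0684 megapascals = 0.0684 × 10³ kilopascals = 68.4
Sum: 37.3 + 634 + 72.7 + 68.4 = 812.4

812.4 kilopascals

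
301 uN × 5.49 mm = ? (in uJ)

1.65249 uJ

301 × 10⁻⁶ × 5.49 × 10⁻³ = 1652.49 × 10⁻⁹ J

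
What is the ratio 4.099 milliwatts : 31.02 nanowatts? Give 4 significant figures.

132100

(4.099e-3) / (31.02e-9) = 0.13214e6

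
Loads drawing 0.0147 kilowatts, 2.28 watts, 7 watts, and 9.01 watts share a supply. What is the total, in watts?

In watts:
  0.0147 kilowatts = 0.0147 × 10^3 watts = 14.7
  2.28 watts → 2.28
  7 watts → 7
  9.01 watts → 9.01
Sum: 14.7 + 2.28 + 7 + 9.01 = 32.99

32.99 watts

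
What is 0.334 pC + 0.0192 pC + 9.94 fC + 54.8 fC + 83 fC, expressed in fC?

500.94 fC

In fC:
  0.334 pC = 0.334 × 10^3 fC = 334
  0.0192 pC = 0.0192 × 10^3 fC = 19.2
  9.94 fC → 9.94
  54.8 fC → 54.8
  83 fC → 83
Sum: 334 + 19.2 + 9.94 + 54.8 + 83 = 500.94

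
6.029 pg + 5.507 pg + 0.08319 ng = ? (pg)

In pg:
  6.029 pg → 6.029
  5.507 pg → 5.507
  0.08319 ng = 0.08319e3 pg = 83.19
Sum: 6.029 + 5.507 + 83.19 = 94.726

94.726 pg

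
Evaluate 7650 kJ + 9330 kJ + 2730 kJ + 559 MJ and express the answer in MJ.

578.71 MJ

In MJ:
  7650 kJ = 7650 × 10^-3 MJ = 7.65
  9330 kJ = 9330 × 10^-3 MJ = 9.33
  2730 kJ = 2730 × 10^-3 MJ = 2.73
  559 MJ → 559
Sum: 7.65 + 9.33 + 2.73 + 559 = 578.71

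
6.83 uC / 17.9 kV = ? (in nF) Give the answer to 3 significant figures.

0.382 nF

(6.83e-6) / (17.9e3) = 0.38156e-9 F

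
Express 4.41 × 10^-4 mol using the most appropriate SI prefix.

441 µmol

= 441 × 10^-6 mol; 10^-6 is micro.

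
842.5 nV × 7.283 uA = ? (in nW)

0.0061359275 nW

842.5 × 10⁻⁹ × 7.283 × 10⁻⁶ = 6135.9275 × 10⁻¹⁵ W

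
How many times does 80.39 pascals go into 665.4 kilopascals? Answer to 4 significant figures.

8277

(665.4 × 10³) / (80.39) = 8.2771 × 10³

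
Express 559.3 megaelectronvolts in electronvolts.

mega = 10⁶, (no prefix) = 10⁰; factor is 10⁶.
559.3 × 10⁶ = 559300000

559300000 electronvolts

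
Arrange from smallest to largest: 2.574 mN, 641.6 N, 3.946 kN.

2.574 mN = 0.002574 N
641.6 N = 641.6 N
3.946 kN = 3946 N

2.574 mN < 641.6 N < 3.946 kN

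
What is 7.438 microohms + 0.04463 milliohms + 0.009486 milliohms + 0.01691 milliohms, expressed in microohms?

78.464 microohms

In microohms:
  7.438 microohms → 7.438
  0.04463 milliohms = 0.04463 × 10^3 microohms = 44.63
  0.009486 milliohms = 0.009486 × 10^3 microohms = 9.486
  0.01691 milliohms = 0.01691 × 10^3 microohms = 16.91
Sum: 7.438 + 44.63 + 9.486 + 16.91 = 78.464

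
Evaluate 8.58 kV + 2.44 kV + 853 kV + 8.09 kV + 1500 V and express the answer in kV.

873.61 kV

In kV:
  8.58 kV → 8.58
  2.44 kV → 2.44
  853 kV → 853
  8.09 kV → 8.09
  1500 V = 1500 × 10⁻³ kV = 1.5
Sum: 8.58 + 2.44 + 853 + 8.09 + 1.5 = 873.61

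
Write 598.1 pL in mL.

pico = 10^-12, milli = 10^-3; factor is 10^-9.
598.1 × 10^-9 = 0.0000005981

0.0000005981 mL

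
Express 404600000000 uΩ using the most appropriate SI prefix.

= 404.6 × 10^3 Ω; 10^3 is kilo.

404.6 kΩ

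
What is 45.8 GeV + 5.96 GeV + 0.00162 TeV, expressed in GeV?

53.38 GeV

In GeV:
  45.8 GeV → 45.8
  5.96 GeV → 5.96
  0.00162 TeV = 0.00162e3 GeV = 1.62
Sum: 45.8 + 5.96 + 1.62 = 53.38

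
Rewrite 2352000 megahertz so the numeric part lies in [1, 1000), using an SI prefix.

= 2.352 × 10^12 hertz; 10^12 is tera.

2.352 terahertz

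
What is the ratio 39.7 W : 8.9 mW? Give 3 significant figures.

(39.7) / (8.9 × 10^-3) = 4.461 × 10^3

4460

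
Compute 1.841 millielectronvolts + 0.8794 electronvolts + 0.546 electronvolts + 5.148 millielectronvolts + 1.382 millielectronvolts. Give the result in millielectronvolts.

In millielectronvolts:
  1.841 millielectronvolts → 1.841
  0.8794 electronvolts = 0.8794 × 10³ millielectronvolts = 879.4
  0.546 electronvolts = 0.546 × 10³ millielectronvolts = 546
  5.148 millielectronvolts → 5.148
  1.382 millielectronvolts → 1.382
Sum: 1.841 + 879.4 + 546 + 5.148 + 1.382 = 1433.771

1433.771 millielectronvolts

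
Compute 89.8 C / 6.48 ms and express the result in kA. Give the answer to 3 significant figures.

13.9 kA

(89.8) / (6.48 × 10^-3) = 13.858 × 10^3 A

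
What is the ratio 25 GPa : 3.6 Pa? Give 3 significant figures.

6940000000

(25 × 10⁹) / (3.6) = 6.944 × 10⁹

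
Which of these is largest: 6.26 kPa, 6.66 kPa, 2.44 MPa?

2.44 MPa

6.26 kPa = 6260 Pa
6.66 kPa = 6660 Pa
2.44 MPa = 2440000 Pa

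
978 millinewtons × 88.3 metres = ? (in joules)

86.3574 joules

978e-3 × 88.3 = 86357.4e-3 J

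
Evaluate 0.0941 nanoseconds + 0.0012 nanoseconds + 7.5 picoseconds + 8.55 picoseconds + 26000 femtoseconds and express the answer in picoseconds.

137.35 picoseconds

In picoseconds:
  0.0941 nanoseconds = 0.0941 × 10^3 picoseconds = 94.1
  0.0012 nanoseconds = 0.0012 × 10^3 picoseconds = 1.2
  7.5 picoseconds → 7.5
  8.55 picoseconds → 8.55
  26000 femtoseconds = 26000 × 10^-3 picoseconds = 26
Sum: 94.1 + 1.2 + 7.5 + 8.55 + 26 = 137.35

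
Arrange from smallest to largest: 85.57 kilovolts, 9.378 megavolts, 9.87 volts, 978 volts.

9.87 volts < 978 volts < 85.57 kilovolts < 9.378 megavolts

85.57 kilovolts = 85570 volts
9.378 megavolts = 9378000 volts
9.87 volts = 9.87 volts
978 volts = 978 volts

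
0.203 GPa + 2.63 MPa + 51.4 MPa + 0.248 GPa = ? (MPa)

505.03 MPa

In MPa:
  0.203 GPa = 0.203 × 10³ MPa = 203
  2.63 MPa → 2.63
  51.4 MPa → 51.4
  0.248 GPa = 0.248 × 10³ MPa = 248
Sum: 203 + 2.63 + 51.4 + 248 = 505.03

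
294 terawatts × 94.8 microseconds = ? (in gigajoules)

27.8712 gigajoules

294e12 × 94.8e-6 = 27871.2e6 J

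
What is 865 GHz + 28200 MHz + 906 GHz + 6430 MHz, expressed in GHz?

1805.63 GHz

In GHz:
  865 GHz → 865
  28200 MHz = 28200 × 10⁻³ GHz = 28.2
  906 GHz → 906
  6430 MHz = 6430 × 10⁻³ GHz = 6.43
Sum: 865 + 28.2 + 906 + 6.43 = 1805.63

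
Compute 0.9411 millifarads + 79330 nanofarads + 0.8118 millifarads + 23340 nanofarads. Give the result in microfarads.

1855.57 microfarads

In microfarads:
  0.9411 millifarads = 0.9411 × 10³ microfarads = 941.1
  79330 nanofarads = 79330 × 10⁻³ microfarads = 79.33
  0.8118 millifarads = 0.8118 × 10³ microfarads = 811.8
  23340 nanofarads = 23340 × 10⁻³ microfarads = 23.34
Sum: 941.1 + 79.33 + 811.8 + 23.34 = 1855.57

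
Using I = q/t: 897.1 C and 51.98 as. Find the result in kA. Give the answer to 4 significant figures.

17260000000000000 kA

(897.1) / (51.98e-18) = 17.2586e18 A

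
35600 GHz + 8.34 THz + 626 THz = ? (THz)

669.94 THz

In THz:
  35600 GHz = 35600e-3 THz = 35.6
  8.34 THz → 8.34
  626 THz → 626
Sum: 35.6 + 8.34 + 626 = 669.94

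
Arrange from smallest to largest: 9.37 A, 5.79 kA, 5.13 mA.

9.37 A = 9.37 A
5.79 kA = 5790 A
5.13 mA = 0.00513 A

5.13 mA < 9.37 A < 5.79 kA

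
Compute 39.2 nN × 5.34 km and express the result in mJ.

39.2 × 10^-9 × 5.34 × 10^3 = 209.328 × 10^-6 J

0.209328 mJ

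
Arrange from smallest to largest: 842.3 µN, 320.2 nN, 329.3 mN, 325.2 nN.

320.2 nN < 325.2 nN < 842.3 µN < 329.3 mN

842.3 µN = 0.0008423 N
320.2 nN = 0.0000003202 N
329.3 mN = 0.3293 N
325.2 nN = 0.0000003252 N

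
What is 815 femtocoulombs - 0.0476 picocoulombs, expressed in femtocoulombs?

In femtocoulombs:
  815 femtocoulombs → 815
  0.0476 picocoulombs = 0.0476e3 femtocoulombs = 47.6
Difference: 815 - 47.6 = 767.4

767.4 femtocoulombs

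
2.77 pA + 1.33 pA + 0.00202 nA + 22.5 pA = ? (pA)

28.62 pA

In pA:
  2.77 pA → 2.77
  1.33 pA → 1.33
  0.00202 nA = 0.00202e3 pA = 2.02
  22.5 pA → 22.5
Sum: 2.77 + 1.33 + 2.02 + 22.5 = 28.62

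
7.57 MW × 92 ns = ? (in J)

0.69644 J

7.57e6 × 92e-9 = 696.44e-3 J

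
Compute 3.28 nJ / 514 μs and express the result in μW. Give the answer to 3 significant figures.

6.38 μW

(3.28 × 10⁻⁹) / (514 × 10⁻⁶) = 0.0063813 × 10⁻³ W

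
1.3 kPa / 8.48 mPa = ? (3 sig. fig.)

(1.3 × 10^3) / (8.48 × 10^-3) = 0.1533 × 10^6

153000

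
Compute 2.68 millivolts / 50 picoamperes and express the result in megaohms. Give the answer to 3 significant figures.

53.6 megaohms

(2.68 × 10^-3) / (50 × 10^-12) = 0.0536 × 10^9 Ω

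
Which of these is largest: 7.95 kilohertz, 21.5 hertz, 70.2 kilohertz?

7.95 kilohertz = 7950 hertz
21.5 hertz = 21.5 hertz
70.2 kilohertz = 70200 hertz

70.2 kilohertz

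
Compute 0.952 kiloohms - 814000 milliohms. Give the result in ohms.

In ohms:
  0.952 kiloohms = 0.952 × 10³ ohms = 952
  814000 milliohms = 814000 × 10⁻³ ohms = 814
Difference: 952 - 814 = 138

138 ohms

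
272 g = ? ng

272000000000 ng

(no prefix) = 10^0, nano = 10^-9; factor is 10^9.
272 × 10^9 = 272000000000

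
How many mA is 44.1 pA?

pico = 10^-12, milli = 10^-3; factor is 10^-9.
44.1 × 10^-9 = 0.0000000441

0.0000000441 mA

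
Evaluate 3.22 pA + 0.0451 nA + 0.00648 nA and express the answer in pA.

In pA:
  3.22 pA → 3.22
  0.0451 nA = 0.0451 × 10³ pA = 45.1
  0.00648 nA = 0.00648 × 10³ pA = 6.48
Sum: 3.22 + 45.1 + 6.48 = 54.8

54.8 pA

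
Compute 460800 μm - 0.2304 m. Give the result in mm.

In mm:
  460800 μm = 460800 × 10^-3 mm = 460.8
  0.2304 m = 0.2304 × 10^3 mm = 230.4
Difference: 460.8 - 230.4 = 230.4

230.4 mm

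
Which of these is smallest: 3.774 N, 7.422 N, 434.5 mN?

434.5 mN

3.774 N = 3.774 N
7.422 N = 7.422 N
434.5 mN = 0.4345 N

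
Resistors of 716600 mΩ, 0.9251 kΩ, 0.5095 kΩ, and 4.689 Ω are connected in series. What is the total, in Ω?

In Ω:
  716600 mΩ = 716600 × 10^-3 Ω = 716.6
  0.9251 kΩ = 0.9251 × 10^3 Ω = 925.1
  0.5095 kΩ = 0.5095 × 10^3 Ω = 509.5
  4.689 Ω → 4.689
Sum: 716.6 + 925.1 + 509.5 + 4.689 = 2155.889

2155.889 Ω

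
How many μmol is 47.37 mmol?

milli = 1e-3, micro = 1e-6; factor is 1e3.
47.37 × 1e3 = 47370

47370 μmol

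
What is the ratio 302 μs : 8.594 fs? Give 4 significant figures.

(302e-6) / (8.594e-15) = 35.141e9

35140000000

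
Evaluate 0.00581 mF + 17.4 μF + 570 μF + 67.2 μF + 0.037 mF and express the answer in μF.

697.41 μF

In μF:
  0.00581 mF = 0.00581e3 μF = 5.81
  17.4 μF → 17.4
  570 μF → 570
  67.2 μF → 67.2
  0.037 mF = 0.037e3 μF = 37
Sum: 5.81 + 17.4 + 570 + 67.2 + 37 = 697.41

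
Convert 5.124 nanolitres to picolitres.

nano = 10⁻⁹, pico = 10⁻¹²; factor is 10³.
5.124 × 10³ = 5124

5124 picolitres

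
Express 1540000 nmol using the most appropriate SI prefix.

1.54 mmol

= 1.54 × 10^-3 mol; 10^-3 is milli.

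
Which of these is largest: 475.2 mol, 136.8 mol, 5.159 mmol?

475.2 mol = 475.2 mol
136.8 mol = 136.8 mol
5.159 mmol = 0.005159 mol

475.2 mol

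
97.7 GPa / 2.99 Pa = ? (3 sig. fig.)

32700000000

(97.7 × 10⁹) / (2.99) = 32.68 × 10⁹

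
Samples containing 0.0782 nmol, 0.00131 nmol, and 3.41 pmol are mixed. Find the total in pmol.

82.92 pmol

In pmol:
  0.0782 nmol = 0.0782 × 10³ pmol = 78.2
  0.00131 nmol = 0.00131 × 10³ pmol = 1.31
  3.41 pmol → 3.41
Sum: 78.2 + 1.31 + 3.41 = 82.92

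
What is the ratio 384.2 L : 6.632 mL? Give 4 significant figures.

(384.2) / (6.632 × 10⁻³) = 57.931 × 10³

57930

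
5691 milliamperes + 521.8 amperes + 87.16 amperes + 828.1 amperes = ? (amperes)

1442.751 amperes

In amperes:
  5691 milliamperes = 5691e-3 amperes = 5.691
  521.8 amperes → 521.8
  87.16 amperes → 87.16
  828.1 amperes → 828.1
Sum: 5.691 + 521.8 + 87.16 + 828.1 = 1442.751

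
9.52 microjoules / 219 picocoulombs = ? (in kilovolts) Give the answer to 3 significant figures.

43.5 kilovolts

(9.52 × 10^-6) / (219 × 10^-12) = 0.04347 × 10^6 V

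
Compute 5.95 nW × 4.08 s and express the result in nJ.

5.95e-9 × 4.08 = 24.276e-9 J

24.276 nJ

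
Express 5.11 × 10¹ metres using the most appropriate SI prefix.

51.1 metres

= 51.1 metres; mantissa already in [1, 1000).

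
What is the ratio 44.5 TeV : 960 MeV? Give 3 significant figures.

46400

(44.5 × 10^12) / (960 × 10^6) = 0.04635 × 10^6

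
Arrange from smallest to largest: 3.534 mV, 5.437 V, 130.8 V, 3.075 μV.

3.075 μV < 3.534 mV < 5.437 V < 130.8 V

3.534 mV = 0.003534 V
5.437 V = 5.437 V
130.8 V = 130.8 V
3.075 μV = 0.000003075 V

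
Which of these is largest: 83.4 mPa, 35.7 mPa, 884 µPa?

83.4 mPa = 0.0834 Pa
35.7 mPa = 0.0357 Pa
884 µPa = 0.000884 Pa

83.4 mPa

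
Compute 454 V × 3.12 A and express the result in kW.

1.41648 kW

454 × 3.12 = 1416.48 W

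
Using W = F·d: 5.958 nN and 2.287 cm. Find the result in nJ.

5.958 × 10^-9 × 2.287 × 10^-2 = 13.625946 × 10^-11 J

0.13625946 nJ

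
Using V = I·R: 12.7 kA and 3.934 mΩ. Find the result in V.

12.7 × 10^3 × 3.934 × 10^-3 = 49.9618 V

49.9618 V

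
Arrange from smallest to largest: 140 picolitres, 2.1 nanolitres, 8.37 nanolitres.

140 picolitres = 0.00000000014 litres
2.1 nanolitres = 0.0000000021 litres
8.37 nanolitres = 0.00000000837 litres

140 picolitres < 2.1 nanolitres < 8.37 nanolitres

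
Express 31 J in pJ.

(no prefix) = 1e0, pico = 1e-12; factor is 1e12.
31 × 1e12 = 31000000000000

31000000000000 pJ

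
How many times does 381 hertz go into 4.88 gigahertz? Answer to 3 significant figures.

(4.88e9) / (381) = 0.01281e9

12800000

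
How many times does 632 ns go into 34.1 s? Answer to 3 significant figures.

(34.1) / (632 × 10^-9) = 0.05396 × 10^9

54000000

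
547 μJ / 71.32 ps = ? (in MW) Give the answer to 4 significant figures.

(547 × 10⁻⁶) / (71.32 × 10⁻¹²) = 7.66966 × 10⁶ W

7.670 MW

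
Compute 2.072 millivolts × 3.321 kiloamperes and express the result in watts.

2.072e-3 × 3.321e3 = 6.881112 W

6.881112 watts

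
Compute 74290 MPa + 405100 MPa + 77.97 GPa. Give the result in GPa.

557.36 GPa

In GPa:
  74290 MPa = 74290 × 10^-3 GPa = 74.29
  405100 MPa = 405100 × 10^-3 GPa = 405.1
  77.97 GPa → 77.97
Sum: 74.29 + 405.1 + 77.97 = 557.36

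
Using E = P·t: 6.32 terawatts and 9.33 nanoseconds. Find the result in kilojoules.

6.32 × 10¹² × 9.33 × 10⁻⁹ = 58.9656 × 10³ J

58.9656 kilojoules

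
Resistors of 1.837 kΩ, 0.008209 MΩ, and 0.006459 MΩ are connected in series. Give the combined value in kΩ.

In kΩ:
  1.837 kΩ → 1.837
  0.008209 MΩ = 0.008209 × 10³ kΩ = 8.209
  0.006459 MΩ = 0.006459 × 10³ kΩ = 6.459
Sum: 1.837 + 8.209 + 6.459 = 16.505

16.505 kΩ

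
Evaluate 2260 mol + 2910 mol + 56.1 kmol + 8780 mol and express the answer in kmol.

In kmol:
  2260 mol = 2260 × 10⁻³ kmol = 2.26
  2910 mol = 2910 × 10⁻³ kmol = 2.91
  56.1 kmol → 56.1
  8780 mol = 8780 × 10⁻³ kmol = 8.78
Sum: 2.26 + 2.91 + 56.1 + 8.78 = 70.05

70.05 kmol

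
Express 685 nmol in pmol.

nano = 10⁻⁹, pico = 10⁻¹²; factor is 10³.
685 × 10³ = 685000

685000 pmol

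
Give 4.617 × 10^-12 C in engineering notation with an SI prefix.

4.617 pC

= 4.617 × 10^-12 C; 10^-12 is pico.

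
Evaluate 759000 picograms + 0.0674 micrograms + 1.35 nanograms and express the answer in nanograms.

827.75 nanograms

In nanograms:
  759000 picograms = 759000 × 10⁻³ nanograms = 759
  0.0674 micrograms = 0.0674 × 10³ nanograms = 67.4
  1.35 nanograms → 1.35
Sum: 759 + 67.4 + 1.35 = 827.75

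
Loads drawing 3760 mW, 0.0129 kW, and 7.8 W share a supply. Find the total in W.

In W:
  3760 mW = 3760 × 10⁻³ W = 3.76
  0.0129 kW = 0.0129 × 10³ W = 12.9
  7.8 W → 7.8
Sum: 3.76 + 12.9 + 7.8 = 24.46

24.46 W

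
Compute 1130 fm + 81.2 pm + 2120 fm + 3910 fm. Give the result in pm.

88.36 pm

In pm:
  1130 fm = 1130 × 10⁻³ pm = 1.13
  81.2 pm → 81.2
  2120 fm = 2120 × 10⁻³ pm = 2.12
  3910 fm = 3910 × 10⁻³ pm = 3.91
Sum: 1.13 + 81.2 + 2.12 + 3.91 = 88.36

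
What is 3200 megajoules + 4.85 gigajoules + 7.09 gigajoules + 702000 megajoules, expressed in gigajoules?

717.14 gigajoules

In gigajoules:
  3200 megajoules = 3200e-3 gigajoules = 3.2
  4.85 gigajoules → 4.85
  7.09 gigajoules → 7.09
  702000 megajoules = 702000e-3 gigajoules = 702
Sum: 3.2 + 4.85 + 7.09 + 702 = 717.14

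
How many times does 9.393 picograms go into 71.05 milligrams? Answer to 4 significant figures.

(71.05 × 10⁻³) / (9.393 × 10⁻¹²) = 7.5641 × 10⁹

7564000000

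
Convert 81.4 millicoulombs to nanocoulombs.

milli = 10^-3, nano = 10^-9; factor is 10^6.
81.4 × 10^6 = 81400000

81400000 nanocoulombs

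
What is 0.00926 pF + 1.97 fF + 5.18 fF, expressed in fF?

16.41 fF

In fF:
  0.00926 pF = 0.00926 × 10³ fF = 9.26
  1.97 fF → 1.97
  5.18 fF → 5.18
Sum: 9.26 + 1.97 + 5.18 = 16.41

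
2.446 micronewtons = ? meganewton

micro = 10^-6, mega = 10^6; factor is 10^-12.
2.446 × 10^-12 = 0.000000000002446

0.000000000002446 meganewtons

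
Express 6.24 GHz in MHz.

giga = 1e9, mega = 1e6; factor is 1e3.
6.24 × 1e3 = 6240

6240 MHz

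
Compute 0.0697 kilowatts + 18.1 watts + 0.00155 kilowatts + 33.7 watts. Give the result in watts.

123.05 watts

In watts:
  0.0697 kilowatts = 0.0697 × 10³ watts = 69.7
  18.1 watts → 18.1
  0.00155 kilowatts = 0.00155 × 10³ watts = 1.55
  33.7 watts → 33.7
Sum: 69.7 + 18.1 + 1.55 + 33.7 = 123.05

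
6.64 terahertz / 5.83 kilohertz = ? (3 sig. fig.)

(6.64 × 10¹²) / (5.83 × 10³) = 1.139 × 10⁹

1140000000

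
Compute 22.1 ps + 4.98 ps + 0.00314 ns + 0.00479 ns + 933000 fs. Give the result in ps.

In ps:
  22.1 ps → 22.1
  4.98 ps → 4.98
  0.00314 ns = 0.00314 × 10^3 ps = 3.14
  0.00479 ns = 0.00479 × 10^3 ps = 4.79
  933000 fs = 933000 × 10^-3 ps = 933
Sum: 22.1 + 4.98 + 3.14 + 4.79 + 933 = 968.01

968.01 ps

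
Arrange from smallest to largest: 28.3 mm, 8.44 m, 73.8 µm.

28.3 mm = 0.0283 m
8.44 m = 8.44 m
73.8 µm = 0.0000738 m

73.8 µm < 28.3 mm < 8.44 m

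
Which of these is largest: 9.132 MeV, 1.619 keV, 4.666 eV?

9.132 MeV = 9132000 eV
1.619 keV = 1619 eV
4.666 eV = 4.666 eV

9.132 MeV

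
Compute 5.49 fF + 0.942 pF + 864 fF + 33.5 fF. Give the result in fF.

1844.99 fF

In fF:
  5.49 fF → 5.49
  0.942 pF = 0.942e3 fF = 942
  864 fF → 864
  33.5 fF → 33.5
Sum: 5.49 + 942 + 864 + 33.5 = 1844.99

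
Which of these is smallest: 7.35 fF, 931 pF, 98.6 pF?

7.35 fF = 0.00000000000000735 F
931 pF = 0.000000000931 F
98.6 pF = 0.0000000000986 F

7.35 fF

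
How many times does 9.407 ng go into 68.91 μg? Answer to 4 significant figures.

(68.91 × 10⁻⁶) / (9.407 × 10⁻⁹) = 7.3254 × 10³

7325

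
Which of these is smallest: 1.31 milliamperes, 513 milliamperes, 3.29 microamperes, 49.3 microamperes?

1.31 milliamperes = 0.00131 amperes
513 milliamperes = 0.513 amperes
3.29 microamperes = 0.00000329 amperes
49.3 microamperes = 0.0000493 amperes

3.29 microamperes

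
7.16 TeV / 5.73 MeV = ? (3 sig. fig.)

(7.16 × 10¹²) / (5.73 × 10⁶) = 1.25 × 10⁶

1250000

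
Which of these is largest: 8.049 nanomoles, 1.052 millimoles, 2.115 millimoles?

2.115 millimoles

8.049 nanomoles = 0.000000008049 moles
1.052 millimoles = 0.001052 moles
2.115 millimoles = 0.002115 moles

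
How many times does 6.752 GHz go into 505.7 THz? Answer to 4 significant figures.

74900

(505.7 × 10^12) / (6.752 × 10^9) = 74.896 × 10^3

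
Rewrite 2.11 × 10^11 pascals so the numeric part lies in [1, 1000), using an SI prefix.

= 211 × 10^9 pascals; 10^9 is giga.

211 gigapascals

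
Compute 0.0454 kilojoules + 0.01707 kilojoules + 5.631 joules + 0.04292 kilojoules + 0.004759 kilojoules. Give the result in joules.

In joules:
  0.0454 kilojoules = 0.0454e3 joules = 45.4
  0.01707 kilojoules = 0.01707e3 joules = 17.07
  5.631 joules → 5.631
  0.04292 kilojoules = 0.04292e3 joules = 42.92
  0.004759 kilojoules = 0.004759e3 joules = 4.759
Sum: 45.4 + 17.07 + 5.631 + 42.92 + 4.759 = 115.78

115.78 joules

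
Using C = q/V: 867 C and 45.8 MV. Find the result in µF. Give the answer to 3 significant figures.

(867) / (45.8 × 10^6) = 18.93 × 10^-6 F

18.9 µF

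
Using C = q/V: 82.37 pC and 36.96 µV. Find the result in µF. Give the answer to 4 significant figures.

(82.37 × 10⁻¹²) / (36.96 × 10⁻⁶) = 2.22863 × 10⁻⁶ F

2.229 µF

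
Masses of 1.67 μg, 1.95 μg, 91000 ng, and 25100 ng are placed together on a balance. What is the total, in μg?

119.72 μg

In μg:
  1.67 μg → 1.67
  1.95 μg → 1.95
  91000 ng = 91000 × 10⁻³ μg = 91
  25100 ng = 25100 × 10⁻³ μg = 25.1
Sum: 1.67 + 1.95 + 91 + 25.1 = 119.72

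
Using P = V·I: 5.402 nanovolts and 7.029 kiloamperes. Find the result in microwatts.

37.970658 microwatts

5.402e-9 × 7.029e3 = 37.970658e-6 W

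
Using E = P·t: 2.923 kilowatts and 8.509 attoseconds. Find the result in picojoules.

0.024871807 picojoules

2.923 × 10³ × 8.509 × 10⁻¹⁸ = 24.871807 × 10⁻¹⁵ J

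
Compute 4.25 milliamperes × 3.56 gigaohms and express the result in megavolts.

15.13 megavolts

4.25 × 10⁻³ × 3.56 × 10⁹ = 15.13 × 10⁶ V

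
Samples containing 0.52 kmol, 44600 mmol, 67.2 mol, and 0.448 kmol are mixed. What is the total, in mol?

1079.8 mol

In mol:
  0.52 kmol = 0.52e3 mol = 520
  44600 mmol = 44600e-3 mol = 44.6
  67.2 mol → 67.2
  0.448 kmol = 0.448e3 mol = 448
Sum: 520 + 44.6 + 67.2 + 448 = 1079.8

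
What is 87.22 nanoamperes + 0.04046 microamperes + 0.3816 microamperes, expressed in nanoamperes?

In nanoamperes:
  87.22 nanoamperes → 87.22
  0.04046 microamperes = 0.04046 × 10³ nanoamperes = 40.46
  0.3816 microamperes = 0.3816 × 10³ nanoamperes = 381.6
Sum: 87.22 + 40.46 + 381.6 = 509.28

509.28 nanoamperes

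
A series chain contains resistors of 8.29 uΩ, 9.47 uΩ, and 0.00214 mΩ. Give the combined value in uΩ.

In uΩ:
  8.29 uΩ → 8.29
  9.47 uΩ → 9.47
  0.00214 mΩ = 0.00214 × 10^3 uΩ = 2.14
Sum: 8.29 + 9.47 + 2.14 = 19.9

19.9 uΩ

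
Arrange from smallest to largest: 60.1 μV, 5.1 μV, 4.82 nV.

60.1 μV = 0.0000601 V
5.1 μV = 0.0000051 V
4.82 nV = 0.00000000482 V

4.82 nV < 5.1 μV < 60.1 μV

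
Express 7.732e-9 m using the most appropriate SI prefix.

= 7.732e-9 m; 1e-9 is nano.

7.732 nm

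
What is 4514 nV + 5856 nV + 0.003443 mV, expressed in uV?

13.813 uV

In uV:
  4514 nV = 4514 × 10⁻³ uV = 4.514
  5856 nV = 5856 × 10⁻³ uV = 5.856
  0.003443 mV = 0.003443 × 10³ uV = 3.443
Sum: 4.514 + 5.856 + 3.443 = 13.813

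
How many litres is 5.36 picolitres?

pico = 10⁻¹², (no prefix) = 10⁰; factor is 10⁻¹².
5.36 × 10⁻¹² = 0.00000000000536

0.00000000000536 litres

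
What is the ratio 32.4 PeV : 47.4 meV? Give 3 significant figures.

(32.4e15) / (47.4e-3) = 0.6835e18

684000000000000000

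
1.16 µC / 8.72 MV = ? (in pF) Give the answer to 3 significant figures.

0.133 pF

(1.16e-6) / (8.72e6) = 0.13303e-12 F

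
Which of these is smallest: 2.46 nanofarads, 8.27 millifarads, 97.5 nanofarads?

2.46 nanofarads = 0.00000000246 farads
8.27 millifarads = 0.00827 farads
97.5 nanofarads = 0.0000000975 farads

2.46 nanofarads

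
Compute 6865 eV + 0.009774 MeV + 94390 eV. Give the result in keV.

In keV:
  6865 eV = 6865 × 10⁻³ keV = 6.865
  0.009774 MeV = 0.009774 × 10³ keV = 9.774
  94390 eV = 94390 × 10⁻³ keV = 94.39
Sum: 6.865 + 9.774 + 94.39 = 111.029

111.029 keV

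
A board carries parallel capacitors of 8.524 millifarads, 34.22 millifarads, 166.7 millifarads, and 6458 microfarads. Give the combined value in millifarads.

In millifarads:
  8.524 millifarads → 8.524
  34.22 millifarads → 34.22
  166.7 millifarads → 166.7
  6458 microfarads = 6458 × 10^-3 millifarads = 6.458
Sum: 8.524 + 34.22 + 166.7 + 6.458 = 215.902

215.902 millifarads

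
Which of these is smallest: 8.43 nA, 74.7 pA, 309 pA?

74.7 pA

8.43 nA = 0.00000000843 A
74.7 pA = 0.0000000000747 A
309 pA = 0.000000000309 A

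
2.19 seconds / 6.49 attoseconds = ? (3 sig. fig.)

(2.19) / (6.49e-18) = 0.3374e18

337000000000000000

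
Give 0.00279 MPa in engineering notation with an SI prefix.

= 2.79 × 10^3 Pa; 10^3 is kilo.

2.79 kPa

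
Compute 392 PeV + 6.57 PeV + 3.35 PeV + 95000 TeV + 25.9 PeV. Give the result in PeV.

522.82 PeV

In PeV:
  392 PeV → 392
  6.57 PeV → 6.57
  3.35 PeV → 3.35
  95000 TeV = 95000e-3 PeV = 95
  25.9 PeV → 25.9
Sum: 392 + 6.57 + 3.35 + 95 + 25.9 = 522.82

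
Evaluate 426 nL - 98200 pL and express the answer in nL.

327.8 nL

In nL:
  426 nL → 426
  98200 pL = 98200 × 10⁻³ nL = 98.2
Difference: 426 - 98.2 = 327.8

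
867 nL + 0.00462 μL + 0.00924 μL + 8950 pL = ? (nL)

In nL:
  867 nL → 867
  0.00462 μL = 0.00462e3 nL = 4.62
  0.00924 μL = 0.00924e3 nL = 9.24
  8950 pL = 8950e-3 nL = 8.95
Sum: 867 + 4.62 + 9.24 + 8.95 = 889.81

889.81 nL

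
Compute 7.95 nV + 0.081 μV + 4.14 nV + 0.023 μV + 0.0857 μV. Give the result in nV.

In nV:
  7.95 nV → 7.95
  0.081 μV = 0.081 × 10³ nV = 81
  4.14 nV → 4.14
  0.023 μV = 0.023 × 10³ nV = 23
  0.0857 μV = 0.0857 × 10³ nV = 85.7
Sum: 7.95 + 81 + 4.14 + 23 + 85.7 = 201.79

201.79 nV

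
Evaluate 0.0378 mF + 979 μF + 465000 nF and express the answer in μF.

In μF:
  0.0378 mF = 0.0378 × 10^3 μF = 37.8
  979 μF → 979
  465000 nF = 465000 × 10^-3 μF = 465
Sum: 37.8 + 979 + 465 = 1481.8

1481.8 μF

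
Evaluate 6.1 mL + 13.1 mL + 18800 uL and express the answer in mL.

In mL:
  6.1 mL → 6.1
  13.1 mL → 13.1
  18800 uL = 18800 × 10^-3 mL = 18.8
Sum: 6.1 + 13.1 + 18.8 = 38

38 mL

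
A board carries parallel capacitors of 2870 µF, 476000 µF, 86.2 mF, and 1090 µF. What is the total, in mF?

566.16 mF

In mF:
  2870 µF = 2870 × 10⁻³ mF = 2.87
  476000 µF = 476000 × 10⁻³ mF = 476
  86.2 mF → 86.2
  1090 µF = 1090 × 10⁻³ mF = 1.09
Sum: 2.87 + 476 + 86.2 + 1.09 = 566.16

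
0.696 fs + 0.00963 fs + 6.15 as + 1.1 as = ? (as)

712.88 as

In as:
  0.696 fs = 0.696 × 10^3 as = 696
  0.00963 fs = 0.00963 × 10^3 as = 9.63
  6.15 as → 6.15
  1.1 as → 1.1
Sum: 696 + 9.63 + 6.15 + 1.1 = 712.88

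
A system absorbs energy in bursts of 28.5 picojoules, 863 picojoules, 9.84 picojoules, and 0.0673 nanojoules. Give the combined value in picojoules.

968.64 picojoules

In picojoules:
  28.5 picojoules → 28.5
  863 picojoules → 863
  9.84 picojoules → 9.84
  0.0673 nanojoules = 0.0673e3 picojoules = 67.3
Sum: 28.5 + 863 + 9.84 + 67.3 = 968.64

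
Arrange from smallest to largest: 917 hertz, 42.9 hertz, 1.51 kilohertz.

917 hertz = 917 hertz
42.9 hertz = 42.9 hertz
1.51 kilohertz = 1510 hertz

42.9 hertz < 917 hertz < 1.51 kilohertz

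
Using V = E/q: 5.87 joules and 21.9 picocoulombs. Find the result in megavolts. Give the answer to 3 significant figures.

(5.87) / (21.9 × 10^-12) = 0.26804 × 10^12 V

268000 megavolts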